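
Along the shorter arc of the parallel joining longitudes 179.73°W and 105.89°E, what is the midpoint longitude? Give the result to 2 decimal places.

143.08°E

Signed shortest Δλ from -179.73° to +105.89° is -74.38°.
Midpoint longitude = -179.73° + (-74.38°)/2 = -179.73° − 37.19° = -216.92°.
Normalise into (−180°, 180°]: +143.08°.
(The naïve average (-179.73 + +105.89)/2 = -36.92° is on the wrong side of the globe.)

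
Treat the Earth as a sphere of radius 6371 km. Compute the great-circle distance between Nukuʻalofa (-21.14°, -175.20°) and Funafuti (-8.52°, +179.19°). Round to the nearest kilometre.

Δλ = 179.19 − -175.20 = 354.39°; wrapped into (−180°, 180°]: -5.61°.
Δφ = -8.52 − -21.14 = 12.62°.
a = sin²(Δφ/2) + cos φ₁ · cos φ₂ · sin²(Δλ/2) = 0.014289.
c = 2·atan2(√a, √(1−a)) = 0.23964 rad → d = 6371·c ≈ 1526.77 km.

1527 km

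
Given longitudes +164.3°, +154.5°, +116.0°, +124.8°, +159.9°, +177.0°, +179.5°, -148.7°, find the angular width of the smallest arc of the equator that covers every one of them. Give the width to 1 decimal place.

95.3°

Sort the longitudes: -148.7°, +116.0°, +124.8°, +154.5°, +159.9°, +164.3°, +177.0°, +179.5°.
Eastward gaps between consecutive values (wrapping around): 264.7°, 8.8°, 29.7°, 5.4°, 4.4°, 12.7°, 2.5°, 31.8°.
Largest gap = 264.7° ⇒ minimal covering band is its complement: 360° − 264.7° = 95.3°.
Band runs from +116.0° eastward to -148.7°, crossing the antimeridian.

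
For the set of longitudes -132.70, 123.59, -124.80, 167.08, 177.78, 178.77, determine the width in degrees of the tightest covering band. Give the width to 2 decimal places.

Sort the longitudes: -132.70°, -124.80°, +123.59°, +167.08°, +177.78°, +178.77°.
Eastward gaps between consecutive values (wrapping around): 7.90°, 248.39°, 43.49°, 10.70°, 0.99°, 48.53°.
Largest gap = 248.39° ⇒ minimal covering band is its complement: 360° − 248.39° = 111.61°.
Band runs from +123.59° eastward to -124.80°, crossing the antimeridian.

111.61°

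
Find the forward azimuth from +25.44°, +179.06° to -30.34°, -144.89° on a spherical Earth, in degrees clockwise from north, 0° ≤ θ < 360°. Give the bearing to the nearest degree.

146°

Δλ = -144.89 − 179.06 = -323.95°; wrapped into (−180°, 180°]: 36.05°.
θ = atan2( sin Δλ · cos φ₂ , cos φ₁ · sin φ₂ − sin φ₁ · cos φ₂ · cos Δλ )
  = atan2(0.50789, -0.75589) = 146.102° → normalised to [0°, 360°): 146.102°.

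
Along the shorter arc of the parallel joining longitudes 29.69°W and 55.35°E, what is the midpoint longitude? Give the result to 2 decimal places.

Signed shortest Δλ from -29.69° to +55.35° is +85.04°.
Midpoint longitude = -29.69° + (+85.04°)/2 = -29.69° + 42.52° = +12.83°.

12.83°E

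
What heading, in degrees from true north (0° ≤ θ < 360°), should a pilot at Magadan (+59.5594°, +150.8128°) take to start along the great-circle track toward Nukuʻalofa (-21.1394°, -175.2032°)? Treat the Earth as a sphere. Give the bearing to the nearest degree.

148°

Δλ = -175.2032 − 150.8128 = -326.0160°; wrapped into (−180°, 180°]: 33.9840°.
θ = atan2( sin Δλ · cos φ₂ , cos φ₁ · sin φ₂ − sin φ₁ · cos φ₂ · cos Δλ )
  = atan2(0.52135, -0.84950) = 148.462° → normalised to [0°, 360°): 148.462°.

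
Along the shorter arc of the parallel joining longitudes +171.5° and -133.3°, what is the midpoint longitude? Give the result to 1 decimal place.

-160.9°

Signed shortest Δλ from +171.5° to -133.3° is +55.2°.
Midpoint longitude = +171.5° + (+55.2°)/2 = +171.5° + 27.6° = +199.1°.
Normalise into (−180°, 180°]: -160.9°.
(The naïve average (+171.5 + -133.3)/2 = 19.1° is on the wrong side of the globe.)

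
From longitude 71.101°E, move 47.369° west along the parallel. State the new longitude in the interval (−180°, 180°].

Start at +71.101°; shift −47.369° → +23.732°.
+23.732° already lies in (−180°, 180°].

23.732°E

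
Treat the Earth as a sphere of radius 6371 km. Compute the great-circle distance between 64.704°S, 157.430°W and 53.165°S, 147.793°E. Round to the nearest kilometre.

3267 km

Δλ = 147.793 − -157.430 = 305.223°; wrapped into (−180°, 180°]: -54.777°.
Δφ = -53.165 − -64.704 = 11.539°.
a = sin²(Δφ/2) + cos φ₁ · cos φ₂ · sin²(Δλ/2) = 0.064316.
c = 2·atan2(√a, √(1−a)) = 0.51281 rad → d = 6371·c ≈ 3267.13 km.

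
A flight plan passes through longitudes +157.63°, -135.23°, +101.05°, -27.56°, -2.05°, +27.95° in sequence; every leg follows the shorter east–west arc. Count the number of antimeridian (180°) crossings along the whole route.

2

Leg 1: +157.63° → -135.23°, shortest Δλ = 67.14° (east) — crosses 180°.
Leg 2: -135.23° → +101.05°, shortest Δλ = -123.72° (west) — crosses 180°.
Leg 3: +101.05° → -27.56°, shortest Δλ = -128.61° (west) — does not cross 180°.
Leg 4: -27.56° → -2.05°, shortest Δλ = 25.51° (east) — does not cross 180°.
Leg 5: -2.05° → +27.95°, shortest Δλ = 30.0° (east) — does not cross 180°.
Total crossings: 2.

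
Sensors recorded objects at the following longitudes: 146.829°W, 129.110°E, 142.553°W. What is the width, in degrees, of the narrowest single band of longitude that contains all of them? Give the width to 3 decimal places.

Sort the longitudes: -146.829°, -142.553°, +129.110°.
Eastward gaps between consecutive values (wrapping around): 4.276°, 271.663°, 84.061°.
Largest gap = 271.663° ⇒ minimal covering band is its complement: 360° − 271.663° = 88.337°.
Band runs from +129.110° eastward to -142.553°, crossing the antimeridian.

88.337°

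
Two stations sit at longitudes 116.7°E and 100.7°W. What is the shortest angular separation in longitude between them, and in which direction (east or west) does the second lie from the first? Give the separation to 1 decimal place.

142.6° east

Raw difference: -100.7 − 116.7 = -217.4°.
Normalise into (−180°, 180°]: -217.4° + 360° = 142.6°.
Positive ⇒ the second point lies to the east; separation 142.6°.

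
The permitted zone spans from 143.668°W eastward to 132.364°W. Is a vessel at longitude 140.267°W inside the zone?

Yes

Band width going east from -143.668° to -132.364°: ((-132.364 − -143.668) mod 360) = 11.304°.
Offset of -140.267° east of the west edge: ((-140.267 − -143.668) mod 360) = 3.401°.
3.401° ≤ 11.304° ⇒ inside.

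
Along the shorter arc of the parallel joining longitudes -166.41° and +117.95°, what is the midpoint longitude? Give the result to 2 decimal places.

Signed shortest Δλ from -166.41° to +117.95° is -75.64°.
Midpoint longitude = -166.41° + (-75.64°)/2 = -166.41° − 37.82° = -204.23°.
Normalise into (−180°, 180°]: +155.77°.
(The naïve average (-166.41 + +117.95)/2 = -24.23° is on the wrong side of the globe.)

+155.77°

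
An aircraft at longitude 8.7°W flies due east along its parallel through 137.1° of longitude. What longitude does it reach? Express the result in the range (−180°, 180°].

128.4°E

Start at -8.7°; shift +137.1° → +128.4°.
+128.4° already lies in (−180°, 180°].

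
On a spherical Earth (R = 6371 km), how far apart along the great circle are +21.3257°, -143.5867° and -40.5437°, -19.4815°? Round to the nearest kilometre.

14377 km

Δλ = -19.4815 − -143.5867 = 124.1052°.
Δφ = -40.5437 − 21.3257 = -61.8694°.
a = sin²(Δφ/2) + cos φ₁ · cos φ₂ · sin²(Δλ/2) = 0.816656.
c = 2·atan2(√a, √(1−a)) = 2.25662 rad → d = 6371·c ≈ 14376.94 km.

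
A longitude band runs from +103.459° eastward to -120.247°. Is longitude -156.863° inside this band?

Band width going east from +103.459° to -120.247°: ((-120.247 − 103.459) mod 360) = 136.294°.
Offset of -156.863° east of the west edge: ((-156.863 − 103.459) mod 360) = 99.678°.
99.678° ≤ 136.294° ⇒ inside.

Yes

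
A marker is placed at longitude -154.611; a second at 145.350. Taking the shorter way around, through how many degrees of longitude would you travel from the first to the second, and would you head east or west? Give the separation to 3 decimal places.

Raw difference: 145.350 − -154.611 = 299.961°.
Normalise into (−180°, 180°]: 299.961° − 360° = -60.039°.
Negative ⇒ the second point lies to the west; separation 60.039°.

60.039° west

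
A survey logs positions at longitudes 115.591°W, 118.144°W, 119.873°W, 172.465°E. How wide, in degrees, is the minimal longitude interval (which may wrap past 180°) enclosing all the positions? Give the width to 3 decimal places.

71.944°

Sort the longitudes: -119.873°, -118.144°, -115.591°, +172.465°.
Eastward gaps between consecutive values (wrapping around): 1.729°, 2.553°, 288.056°, 67.662°.
Largest gap = 288.056° ⇒ minimal covering band is its complement: 360° − 288.056° = 71.944°.
Band runs from +172.465° eastward to -115.591°, crossing the antimeridian.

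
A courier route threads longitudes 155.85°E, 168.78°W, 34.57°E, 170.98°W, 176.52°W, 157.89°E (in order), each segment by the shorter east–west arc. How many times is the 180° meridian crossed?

4

Leg 1: +155.85° → -168.78°, shortest Δλ = 35.37° (east) — crosses 180°.
Leg 2: -168.78° → +34.57°, shortest Δλ = -156.65° (west) — crosses 180°.
Leg 3: +34.57° → -170.98°, shortest Δλ = 154.45° (east) — crosses 180°.
Leg 4: -170.98° → -176.52°, shortest Δλ = -5.54° (west) — does not cross 180°.
Leg 5: -176.52° → +157.89°, shortest Δλ = -25.59° (west) — crosses 180°.
Total crossings: 4.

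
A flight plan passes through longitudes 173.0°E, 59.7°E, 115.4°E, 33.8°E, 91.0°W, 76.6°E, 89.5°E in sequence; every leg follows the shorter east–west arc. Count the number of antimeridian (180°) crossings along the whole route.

0

Leg 1: +173.0° → +59.7°, shortest Δλ = -113.3° (west) — does not cross 180°.
Leg 2: +59.7° → +115.4°, shortest Δλ = 55.7° (east) — does not cross 180°.
Leg 3: +115.4° → +33.8°, shortest Δλ = -81.6° (west) — does not cross 180°.
Leg 4: +33.8° → -91.0°, shortest Δλ = -124.8° (west) — does not cross 180°.
Leg 5: -91.0° → +76.6°, shortest Δλ = 167.6° (east) — does not cross 180°.
Leg 6: +76.6° → +89.5°, shortest Δλ = 12.9° (east) — does not cross 180°.
Total crossings: 0.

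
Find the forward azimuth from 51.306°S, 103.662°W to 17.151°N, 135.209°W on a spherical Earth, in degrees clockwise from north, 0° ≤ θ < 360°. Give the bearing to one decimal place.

Δλ = -135.209 − -103.662 = -31.547°.
θ = atan2( sin Δλ · cos φ₂ , cos φ₁ · sin φ₂ − sin φ₁ · cos φ₂ · cos Δλ )
  = atan2(-0.49993, 0.81992) = -31.372° → normalised to [0°, 360°): 328.628°.

328.6°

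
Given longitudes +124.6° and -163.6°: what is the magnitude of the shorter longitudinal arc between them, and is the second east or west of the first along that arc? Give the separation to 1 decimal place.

Raw difference: -163.6 − 124.6 = -288.2°.
Normalise into (−180°, 180°]: -288.2° + 360° = 71.8°.
Positive ⇒ the second point lies to the east; separation 71.8°.

71.8° east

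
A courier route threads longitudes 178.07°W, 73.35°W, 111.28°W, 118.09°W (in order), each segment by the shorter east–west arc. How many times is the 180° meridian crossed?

Leg 1: -178.07° → -73.35°, shortest Δλ = 104.72° (east) — does not cross 180°.
Leg 2: -73.35° → -111.28°, shortest Δλ = -37.93° (west) — does not cross 180°.
Leg 3: -111.28° → -118.09°, shortest Δλ = -6.81° (west) — does not cross 180°.
Total crossings: 0.

0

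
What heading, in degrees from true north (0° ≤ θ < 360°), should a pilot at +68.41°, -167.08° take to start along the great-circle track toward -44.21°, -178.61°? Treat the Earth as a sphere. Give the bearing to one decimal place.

Δλ = -178.61 − -167.08 = -11.53°.
θ = atan2( sin Δλ · cos φ₂ , cos φ₁ · sin φ₂ − sin φ₁ · cos φ₂ · cos Δλ )
  = atan2(-0.14327, -0.90963) = -171.049° → normalised to [0°, 360°): 188.951°.

189.0°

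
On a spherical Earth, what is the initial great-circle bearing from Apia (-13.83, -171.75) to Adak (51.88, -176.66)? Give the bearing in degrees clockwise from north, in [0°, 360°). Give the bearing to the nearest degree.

357°

Δλ = -176.66 − -171.75 = -4.91°.
θ = atan2( sin Δλ · cos φ₂ , cos φ₁ · sin φ₂ − sin φ₁ · cos φ₂ · cos Δλ )
  = atan2(-0.05284, 0.91093) = -3.320° → normalised to [0°, 360°): 356.680°.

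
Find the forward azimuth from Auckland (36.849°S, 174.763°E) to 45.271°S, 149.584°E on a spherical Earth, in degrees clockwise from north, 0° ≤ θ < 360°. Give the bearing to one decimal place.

238.1°

Δλ = 149.584 − 174.763 = -25.179°.
θ = atan2( sin Δλ · cos φ₂ , cos φ₁ · sin φ₂ − sin φ₁ · cos φ₂ · cos Δλ )
  = atan2(-0.29941, -0.18656) = -121.927° → normalised to [0°, 360°): 238.073°.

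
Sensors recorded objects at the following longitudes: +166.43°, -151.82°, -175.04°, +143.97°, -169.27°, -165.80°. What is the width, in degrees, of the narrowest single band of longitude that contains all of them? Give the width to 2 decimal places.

64.21°

Sort the longitudes: -175.04°, -169.27°, -165.80°, -151.82°, +143.97°, +166.43°.
Eastward gaps between consecutive values (wrapping around): 5.77°, 3.47°, 13.98°, 295.79°, 22.46°, 18.53°.
Largest gap = 295.79° ⇒ minimal covering band is its complement: 360° − 295.79° = 64.21°.
Band runs from +143.97° eastward to -151.82°, crossing the antimeridian.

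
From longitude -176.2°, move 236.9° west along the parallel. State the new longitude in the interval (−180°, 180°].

-53.1°

Start at -176.2°; shift −236.9° → -413.1°.
-413.1° lies outside (−180°, 180°]; add 360° → -53.1°.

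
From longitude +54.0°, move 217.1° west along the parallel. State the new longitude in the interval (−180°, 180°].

-163.1°

Start at +54.0°; shift −217.1° → -163.1°.
-163.1° already lies in (−180°, 180°].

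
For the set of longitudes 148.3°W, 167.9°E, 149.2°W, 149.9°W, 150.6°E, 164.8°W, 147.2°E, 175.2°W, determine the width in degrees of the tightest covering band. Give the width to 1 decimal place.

64.5°

Sort the longitudes: -175.2°, -164.8°, -149.9°, -149.2°, -148.3°, +147.2°, +150.6°, +167.9°.
Eastward gaps between consecutive values (wrapping around): 10.4°, 14.9°, 0.7°, 0.9°, 295.5°, 3.4°, 17.3°, 16.9°.
Largest gap = 295.5° ⇒ minimal covering band is its complement: 360° − 295.5° = 64.5°.
Band runs from +147.2° eastward to -148.3°, crossing the antimeridian.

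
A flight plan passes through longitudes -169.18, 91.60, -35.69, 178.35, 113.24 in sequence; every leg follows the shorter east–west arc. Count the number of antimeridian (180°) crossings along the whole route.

2

Leg 1: -169.18° → +91.60°, shortest Δλ = -99.22° (west) — crosses 180°.
Leg 2: +91.60° → -35.69°, shortest Δλ = -127.29° (west) — does not cross 180°.
Leg 3: -35.69° → +178.35°, shortest Δλ = -145.96° (west) — crosses 180°.
Leg 4: +178.35° → +113.24°, shortest Δλ = -65.11° (west) — does not cross 180°.
Total crossings: 2.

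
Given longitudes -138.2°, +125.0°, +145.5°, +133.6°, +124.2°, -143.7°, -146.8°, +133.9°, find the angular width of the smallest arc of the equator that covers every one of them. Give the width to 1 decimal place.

97.6°

Sort the longitudes: -146.8°, -143.7°, -138.2°, +124.2°, +125.0°, +133.6°, +133.9°, +145.5°.
Eastward gaps between consecutive values (wrapping around): 3.1°, 5.5°, 262.4°, 0.8°, 8.6°, 0.3°, 11.6°, 67.7°.
Largest gap = 262.4° ⇒ minimal covering band is its complement: 360° − 262.4° = 97.6°.
Band runs from +124.2° eastward to -138.2°, crossing the antimeridian.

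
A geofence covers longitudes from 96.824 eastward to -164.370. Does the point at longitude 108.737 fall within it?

Band width going east from +96.824° to -164.370°: ((-164.370 − 96.824) mod 360) = 98.806°.
Offset of +108.737° east of the west edge: ((108.737 − 96.824) mod 360) = 11.913°.
11.913° ≤ 98.806° ⇒ inside.

Yes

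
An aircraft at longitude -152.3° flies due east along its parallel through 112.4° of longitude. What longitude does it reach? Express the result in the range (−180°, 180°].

-39.9°

Start at -152.3°; shift +112.4° → -39.9°.
-39.9° already lies in (−180°, 180°].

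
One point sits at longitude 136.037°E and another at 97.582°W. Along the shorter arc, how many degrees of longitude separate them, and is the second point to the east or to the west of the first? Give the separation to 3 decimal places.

Raw difference: -97.582 − 136.037 = -233.619°.
Normalise into (−180°, 180°]: -233.619° + 360° = 126.381°.
Positive ⇒ the second point lies to the east; separation 126.381°.

126.381° east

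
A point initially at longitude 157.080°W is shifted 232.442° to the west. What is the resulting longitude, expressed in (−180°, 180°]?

29.522°W

Start at -157.080°; shift −232.442° → -389.522°.
-389.522° lies outside (−180°, 180°]; add 360° → -29.522°.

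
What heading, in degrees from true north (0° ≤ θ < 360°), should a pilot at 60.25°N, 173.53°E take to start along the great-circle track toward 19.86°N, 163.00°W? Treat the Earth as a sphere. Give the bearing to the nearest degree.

Δλ = -163.00 − 173.53 = -336.53°; wrapped into (−180°, 180°]: 23.47°.
θ = atan2( sin Δλ · cos φ₂ , cos φ₁ · sin φ₂ − sin φ₁ · cos φ₂ · cos Δλ )
  = atan2(0.37458, -0.58043) = 147.164° → normalised to [0°, 360°): 147.164°.

147°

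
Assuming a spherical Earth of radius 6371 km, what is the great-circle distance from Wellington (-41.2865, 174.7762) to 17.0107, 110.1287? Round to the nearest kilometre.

Δλ = 110.1287 − 174.7762 = -64.6475°.
Δφ = 17.0107 − -41.2865 = 58.2972°.
a = sin²(Δφ/2) + cos φ₁ · cos φ₂ · sin²(Δλ/2) = 0.442680.
c = 2·atan2(√a, √(1−a)) = 1.45590 rad → d = 6371·c ≈ 9275.57 km.

9276 km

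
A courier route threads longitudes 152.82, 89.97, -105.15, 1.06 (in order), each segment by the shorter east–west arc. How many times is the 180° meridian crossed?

Leg 1: +152.82° → +89.97°, shortest Δλ = -62.85° (west) — does not cross 180°.
Leg 2: +89.97° → -105.15°, shortest Δλ = 164.88° (east) — crosses 180°.
Leg 3: -105.15° → +1.06°, shortest Δλ = 106.21° (east) — does not cross 180°.
Total crossings: 1.

1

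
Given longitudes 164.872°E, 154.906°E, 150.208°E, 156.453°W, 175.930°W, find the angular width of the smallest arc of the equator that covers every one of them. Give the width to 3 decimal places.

53.339°

Sort the longitudes: -175.930°, -156.453°, +150.208°, +154.906°, +164.872°.
Eastward gaps between consecutive values (wrapping around): 19.477°, 306.661°, 4.698°, 9.966°, 19.198°.
Largest gap = 306.661° ⇒ minimal covering band is its complement: 360° − 306.661° = 53.339°.
Band runs from +150.208° eastward to -156.453°, crossing the antimeridian.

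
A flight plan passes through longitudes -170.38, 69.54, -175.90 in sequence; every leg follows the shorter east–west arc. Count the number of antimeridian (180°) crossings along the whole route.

Leg 1: -170.38° → +69.54°, shortest Δλ = -120.08° (west) — crosses 180°.
Leg 2: +69.54° → -175.90°, shortest Δλ = 114.56° (east) — crosses 180°.
Total crossings: 2.

2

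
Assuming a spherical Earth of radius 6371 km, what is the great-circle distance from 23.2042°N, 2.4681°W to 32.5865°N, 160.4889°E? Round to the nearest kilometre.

Δλ = 160.4889 − -2.4681 = 162.9570°.
Δφ = 32.5865 − 23.2042 = 9.3823°.
a = sin²(Δφ/2) + cos φ₁ · cos φ₂ · sin²(Δλ/2) = 0.764105.
c = 2·atan2(√a, √(1−a)) = 2.12729 rad → d = 6371·c ≈ 13552.94 km.

13553 km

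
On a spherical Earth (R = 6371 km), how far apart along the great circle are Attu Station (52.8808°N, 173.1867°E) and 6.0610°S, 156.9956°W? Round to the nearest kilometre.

7130 km

Δλ = -156.9956 − 173.1867 = -330.1823°; wrapped into (−180°, 180°]: 29.8177°.
Δφ = -6.0610 − 52.8808 = -58.9418°.
a = sin²(Δφ/2) + cos φ₁ · cos φ₂ · sin²(Δλ/2) = 0.281769.
c = 2·atan2(√a, √(1−a)) = 1.11913 rad → d = 6371·c ≈ 7130.00 km.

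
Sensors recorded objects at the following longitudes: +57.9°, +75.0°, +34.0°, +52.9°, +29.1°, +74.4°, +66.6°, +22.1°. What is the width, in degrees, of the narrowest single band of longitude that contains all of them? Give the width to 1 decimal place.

Sort the longitudes: +22.1°, +29.1°, +34.0°, +52.9°, +57.9°, +66.6°, +74.4°, +75.0°.
Eastward gaps between consecutive values (wrapping around): 7.0°, 4.9°, 18.9°, 5.0°, 8.7°, 7.8°, 0.6°, 307.1°.
Largest gap = 307.1° ⇒ minimal covering band is its complement: 360° − 307.1° = 52.9°.
Band runs from +22.1° eastward to +75.0°.

52.9°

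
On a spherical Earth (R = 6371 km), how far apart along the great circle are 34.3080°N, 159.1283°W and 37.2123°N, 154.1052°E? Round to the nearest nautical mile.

Δλ = 154.1052 − -159.1283 = 313.2335°; wrapped into (−180°, 180°]: -46.7665°.
Δφ = 37.2123 − 34.3080 = 2.9043°.
a = sin²(Δφ/2) + cos φ₁ · cos φ₂ · sin²(Δλ/2) = 0.104261.
c = 2·atan2(√a, √(1−a)) = 0.65757 rad → d = 6371·c ≈ 4189.40 km ≈ 2262.10 nmi.

2262 nmi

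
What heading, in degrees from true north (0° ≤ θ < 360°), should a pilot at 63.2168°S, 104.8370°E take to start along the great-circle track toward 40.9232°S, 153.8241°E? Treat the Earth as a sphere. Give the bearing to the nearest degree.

75°

Δλ = 153.8241 − 104.8370 = 48.9871°.
θ = atan2( sin Δλ · cos φ₂ , cos φ₁ · sin φ₂ − sin φ₁ · cos φ₂ · cos Δλ )
  = atan2(0.57014, 0.14747) = 75.498° → normalised to [0°, 360°): 75.498°.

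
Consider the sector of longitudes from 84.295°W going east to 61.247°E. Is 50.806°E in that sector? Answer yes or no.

Band width going east from -84.295° to +61.247°: ((61.247 − -84.295) mod 360) = 145.542°.
Offset of +50.806° east of the west edge: ((50.806 − -84.295) mod 360) = 135.101°.
135.101° ≤ 145.542° ⇒ inside.

Yes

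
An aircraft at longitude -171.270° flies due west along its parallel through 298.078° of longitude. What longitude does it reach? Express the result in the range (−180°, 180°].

-109.348°

Start at -171.270°; shift −298.078° → -469.348°.
-469.348° lies outside (−180°, 180°]; add 360° → -109.348°.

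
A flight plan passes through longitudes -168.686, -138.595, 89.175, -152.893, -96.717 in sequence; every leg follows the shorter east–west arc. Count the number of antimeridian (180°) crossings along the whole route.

2

Leg 1: -168.686° → -138.595°, shortest Δλ = 30.091° (east) — does not cross 180°.
Leg 2: -138.595° → +89.175°, shortest Δλ = -132.23° (west) — crosses 180°.
Leg 3: +89.175° → -152.893°, shortest Δλ = 117.932° (east) — crosses 180°.
Leg 4: -152.893° → -96.717°, shortest Δλ = 56.176° (east) — does not cross 180°.
Total crossings: 2.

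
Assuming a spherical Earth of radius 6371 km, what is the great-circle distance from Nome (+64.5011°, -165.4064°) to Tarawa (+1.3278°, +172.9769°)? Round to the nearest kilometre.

7239 km

Δλ = 172.9769 − -165.4064 = 338.3833°; wrapped into (−180°, 180°]: -21.6167°.
Δφ = 1.3278 − 64.5011 = -63.1733°.
a = sin²(Δφ/2) + cos φ₁ · cos φ₂ · sin²(Δλ/2) = 0.289488.
c = 2·atan2(√a, √(1−a)) = 1.13622 rad → d = 6371·c ≈ 7238.87 km.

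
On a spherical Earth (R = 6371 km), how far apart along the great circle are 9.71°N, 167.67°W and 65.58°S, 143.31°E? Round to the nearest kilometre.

9282 km

Δλ = 143.31 − -167.67 = 310.98°; wrapped into (−180°, 180°]: -49.02°.
Δφ = -65.58 − 9.71 = -75.29°.
a = sin²(Δφ/2) + cos φ₁ · cos φ₂ · sin²(Δλ/2) = 0.443168.
c = 2·atan2(√a, √(1−a)) = 1.45689 rad → d = 6371·c ≈ 9281.82 km.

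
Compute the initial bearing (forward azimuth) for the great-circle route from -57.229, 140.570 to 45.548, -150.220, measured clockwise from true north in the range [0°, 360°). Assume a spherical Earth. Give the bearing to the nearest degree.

48°

Δλ = -150.220 − 140.570 = -290.790°; wrapped into (−180°, 180°]: 69.210°.
θ = atan2( sin Δλ · cos φ₂ , cos φ₁ · sin φ₂ − sin φ₁ · cos φ₂ · cos Δλ )
  = atan2(0.65471, 0.59540) = 47.717° → normalised to [0°, 360°): 47.717°.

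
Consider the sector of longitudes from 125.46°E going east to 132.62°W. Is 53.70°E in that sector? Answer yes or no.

No

Band width going east from +125.46° to -132.62°: ((-132.62 − 125.46) mod 360) = 101.92°.
Offset of +53.70° east of the west edge: ((53.70 − 125.46) mod 360) = 288.24°.
288.24° > 101.92° ⇒ outside.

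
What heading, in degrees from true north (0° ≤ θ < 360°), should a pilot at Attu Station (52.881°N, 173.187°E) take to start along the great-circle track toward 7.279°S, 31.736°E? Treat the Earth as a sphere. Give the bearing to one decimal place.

Δλ = 31.736 − 173.187 = -141.451°.
θ = atan2( sin Δλ · cos φ₂ , cos φ₁ · sin φ₂ − sin φ₁ · cos φ₂ · cos Δλ )
  = atan2(-0.61816, 0.54213) = -48.749° → normalised to [0°, 360°): 311.251°.

311.3°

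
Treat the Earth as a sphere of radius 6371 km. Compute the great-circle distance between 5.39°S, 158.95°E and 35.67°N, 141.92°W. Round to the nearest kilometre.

7660 km

Δλ = -141.92 − 158.95 = -300.87°; wrapped into (−180°, 180°]: 59.13°.
Δφ = 35.67 − -5.39 = 41.06°.
a = sin²(Δφ/2) + cos φ₁ · cos φ₂ · sin²(Δλ/2) = 0.319894.
c = 2·atan2(√a, √(1−a)) = 1.20230 rad → d = 6371·c ≈ 7659.86 km.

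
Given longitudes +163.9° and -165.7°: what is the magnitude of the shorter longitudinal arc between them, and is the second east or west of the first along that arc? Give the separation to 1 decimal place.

30.4° east

Raw difference: -165.7 − 163.9 = -329.6°.
Normalise into (−180°, 180°]: -329.6° + 360° = 30.4°.
Positive ⇒ the second point lies to the east; separation 30.4°.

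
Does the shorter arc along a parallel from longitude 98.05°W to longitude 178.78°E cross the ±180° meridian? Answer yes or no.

Naïve |178.78 − -98.05| = 276.83° > 180°, so the shorter arc goes the other way round — across 180°.
Signed shortest Δλ = ((178.78 − -98.05 + 180) mod 360) − 180 = -83.17°.
Going west by 83.17° from -98.05° passes through 180° before reaching +178.78°.

Yes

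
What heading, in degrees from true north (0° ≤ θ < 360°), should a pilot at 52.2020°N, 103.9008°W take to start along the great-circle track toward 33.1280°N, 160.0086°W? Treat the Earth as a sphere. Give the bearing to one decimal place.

267.2°

Δλ = -160.0086 − -103.9008 = -56.1078°.
θ = atan2( sin Δλ · cos φ₂ , cos φ₁ · sin φ₂ − sin φ₁ · cos φ₂ · cos Δλ )
  = atan2(-0.69516, -0.03406) = -92.805° → normalised to [0°, 360°): 267.195°.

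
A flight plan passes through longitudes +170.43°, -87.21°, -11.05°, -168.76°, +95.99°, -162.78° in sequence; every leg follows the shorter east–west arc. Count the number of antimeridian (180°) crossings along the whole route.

3

Leg 1: +170.43° → -87.21°, shortest Δλ = 102.36° (east) — crosses 180°.
Leg 2: -87.21° → -11.05°, shortest Δλ = 76.16° (east) — does not cross 180°.
Leg 3: -11.05° → -168.76°, shortest Δλ = -157.71° (west) — does not cross 180°.
Leg 4: -168.76° → +95.99°, shortest Δλ = -95.25° (west) — crosses 180°.
Leg 5: +95.99° → -162.78°, shortest Δλ = 101.23° (east) — crosses 180°.
Total crossings: 3.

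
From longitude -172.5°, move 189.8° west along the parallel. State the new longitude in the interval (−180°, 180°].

-2.3°

Start at -172.5°; shift −189.8° → -362.3°.
-362.3° lies outside (−180°, 180°]; add 360° → -2.3°.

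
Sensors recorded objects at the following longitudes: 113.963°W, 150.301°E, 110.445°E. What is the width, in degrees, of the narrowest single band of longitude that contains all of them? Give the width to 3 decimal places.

Sort the longitudes: -113.963°, +110.445°, +150.301°.
Eastward gaps between consecutive values (wrapping around): 224.408°, 39.856°, 95.736°.
Largest gap = 224.408° ⇒ minimal covering band is its complement: 360° − 224.408° = 135.592°.
Band runs from +110.445° eastward to -113.963°, crossing the antimeridian.

135.592°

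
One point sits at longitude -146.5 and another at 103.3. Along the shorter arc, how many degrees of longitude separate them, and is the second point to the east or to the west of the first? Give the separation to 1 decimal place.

110.2° west

Raw difference: 103.3 − -146.5 = 249.8°.
Normalise into (−180°, 180°]: 249.8° − 360° = -110.2°.
Negative ⇒ the second point lies to the west; separation 110.2°.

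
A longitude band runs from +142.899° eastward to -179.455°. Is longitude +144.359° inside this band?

Yes

Band width going east from +142.899° to -179.455°: ((-179.455 − 142.899) mod 360) = 37.646°.
Offset of +144.359° east of the west edge: ((144.359 − 142.899) mod 360) = 1.460°.
1.460° ≤ 37.646° ⇒ inside.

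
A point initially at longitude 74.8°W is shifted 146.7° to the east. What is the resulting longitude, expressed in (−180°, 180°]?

Start at -74.8°; shift +146.7° → +71.9°.
+71.9° already lies in (−180°, 180°].

71.9°E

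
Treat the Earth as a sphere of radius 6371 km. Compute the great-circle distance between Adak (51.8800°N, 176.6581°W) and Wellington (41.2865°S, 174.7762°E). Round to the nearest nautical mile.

5612 nmi

Δλ = 174.7762 − -176.6581 = 351.4343°; wrapped into (−180°, 180°]: -8.5657°.
Δφ = -41.2865 − 51.8800 = -93.1665°.
a = sin²(Δφ/2) + cos φ₁ · cos φ₂ · sin²(Δλ/2) = 0.530206.
c = 2·atan2(√a, √(1−a)) = 1.63124 rad → d = 6371·c ≈ 10392.66 km ≈ 5611.59 nmi.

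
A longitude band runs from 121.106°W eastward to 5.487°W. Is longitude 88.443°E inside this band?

Band width going east from -121.106° to -5.487°: ((-5.487 − -121.106) mod 360) = 115.619°.
Offset of +88.443° east of the west edge: ((88.443 − -121.106) mod 360) = 209.549°.
209.549° > 115.619° ⇒ outside.

No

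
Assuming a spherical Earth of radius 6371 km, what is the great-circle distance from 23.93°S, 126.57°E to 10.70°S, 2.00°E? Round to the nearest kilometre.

12870 km

Δλ = 2.00 − 126.57 = -124.57°.
Δφ = -10.70 − -23.93 = 13.23°.
a = sin²(Δφ/2) + cos φ₁ · cos φ₂ · sin²(Δλ/2) = 0.717156.
c = 2·atan2(√a, √(1−a)) = 2.02007 rad → d = 6371·c ≈ 12869.86 km.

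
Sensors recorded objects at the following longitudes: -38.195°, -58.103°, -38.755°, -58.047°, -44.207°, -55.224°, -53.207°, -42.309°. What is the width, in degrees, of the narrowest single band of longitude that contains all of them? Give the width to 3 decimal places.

Sort the longitudes: -58.103°, -58.047°, -55.224°, -53.207°, -44.207°, -42.309°, -38.755°, -38.195°.
Eastward gaps between consecutive values (wrapping around): 0.056°, 2.823°, 2.017°, 9.000°, 1.898°, 3.554°, 0.560°, 340.092°.
Largest gap = 340.092° ⇒ minimal covering band is its complement: 360° − 340.092° = 19.908°.
Band runs from -58.103° eastward to -38.195°.

19.908°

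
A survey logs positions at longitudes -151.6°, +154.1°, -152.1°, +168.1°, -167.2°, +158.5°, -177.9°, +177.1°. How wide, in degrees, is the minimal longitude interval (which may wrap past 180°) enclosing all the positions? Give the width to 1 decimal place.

Sort the longitudes: -177.9°, -167.2°, -152.1°, -151.6°, +154.1°, +158.5°, +168.1°, +177.1°.
Eastward gaps between consecutive values (wrapping around): 10.7°, 15.1°, 0.5°, 305.7°, 4.4°, 9.6°, 9.0°, 5.0°.
Largest gap = 305.7° ⇒ minimal covering band is its complement: 360° − 305.7° = 54.3°.
Band runs from +154.1° eastward to -151.6°, crossing the antimeridian.

54.3°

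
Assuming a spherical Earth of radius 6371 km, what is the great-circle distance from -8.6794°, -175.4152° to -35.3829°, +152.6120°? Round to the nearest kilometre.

Δλ = 152.6120 − -175.4152 = 328.0272°; wrapped into (−180°, 180°]: -31.9728°.
Δφ = -35.3829 − -8.6794 = -26.7035°.
a = sin²(Δφ/2) + cos φ₁ · cos φ₂ · sin²(Δλ/2) = 0.114461.
c = 2·atan2(√a, √(1−a)) = 0.69026 rad → d = 6371·c ≈ 4397.66 km.

4398 km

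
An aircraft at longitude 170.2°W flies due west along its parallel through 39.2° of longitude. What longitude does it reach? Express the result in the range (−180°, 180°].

Start at -170.2°; shift −39.2° → -209.4°.
-209.4° lies outside (−180°, 180°]; add 360° → +150.6°.

150.6°E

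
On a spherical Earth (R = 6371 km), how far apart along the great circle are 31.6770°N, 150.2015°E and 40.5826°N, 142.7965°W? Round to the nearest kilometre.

Δλ = -142.7965 − 150.2015 = -292.9980°; wrapped into (−180°, 180°]: 67.0020°.
Δφ = 40.5826 − 31.6770 = 8.9056°.
a = sin²(Δφ/2) + cos φ₁ · cos φ₂ · sin²(Δλ/2) = 0.202931.
c = 2·atan2(√a, √(1−a)) = 0.93460 rad → d = 6371·c ≈ 5954.35 km.

5954 km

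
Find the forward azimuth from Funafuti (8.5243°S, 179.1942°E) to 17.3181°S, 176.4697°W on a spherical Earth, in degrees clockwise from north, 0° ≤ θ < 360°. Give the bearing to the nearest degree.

Δλ = -176.4697 − 179.1942 = -355.6639°; wrapped into (−180°, 180°]: 4.3361°.
θ = atan2( sin Δλ · cos φ₂ , cos φ₁ · sin φ₂ − sin φ₁ · cos φ₂ · cos Δλ )
  = atan2(0.07218, -0.15328) = 154.785° → normalised to [0°, 360°): 154.785°.

155°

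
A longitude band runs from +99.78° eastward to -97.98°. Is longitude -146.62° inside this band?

Yes

Band width going east from +99.78° to -97.98°: ((-97.98 − 99.78) mod 360) = 162.24°.
Offset of -146.62° east of the west edge: ((-146.62 − 99.78) mod 360) = 113.60°.
113.60° ≤ 162.24° ⇒ inside.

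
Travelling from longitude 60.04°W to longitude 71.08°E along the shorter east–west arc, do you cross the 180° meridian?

No

Signed shortest Δλ = ((71.08 − -60.04 + 180) mod 360) − 180 = 131.12°.
Going east by 131.12° from -60.04° reaches +71.08° without touching 180°.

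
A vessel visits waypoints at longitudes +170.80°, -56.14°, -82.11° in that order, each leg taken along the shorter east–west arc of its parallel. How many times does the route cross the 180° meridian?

Leg 1: +170.80° → -56.14°, shortest Δλ = 133.06° (east) — crosses 180°.
Leg 2: -56.14° → -82.11°, shortest Δλ = -25.97° (west) — does not cross 180°.
Total crossings: 1.

1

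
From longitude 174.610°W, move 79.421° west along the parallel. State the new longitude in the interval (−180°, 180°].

Start at -174.610°; shift −79.421° → -254.031°.
-254.031° lies outside (−180°, 180°]; add 360° → +105.969°.

105.969°E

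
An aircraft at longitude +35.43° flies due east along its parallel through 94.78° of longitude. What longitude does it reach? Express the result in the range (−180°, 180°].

Start at +35.43°; shift +94.78° → +130.21°.
+130.21° already lies in (−180°, 180°].

+130.21°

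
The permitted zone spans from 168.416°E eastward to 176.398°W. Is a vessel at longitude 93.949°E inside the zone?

No

Band width going east from +168.416° to -176.398°: ((-176.398 − 168.416) mod 360) = 15.186°.
Offset of +93.949° east of the west edge: ((93.949 − 168.416) mod 360) = 285.533°.
285.533° > 15.186° ⇒ outside.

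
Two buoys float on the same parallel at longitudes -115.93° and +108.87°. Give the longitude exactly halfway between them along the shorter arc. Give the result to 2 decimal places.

+176.47°

Signed shortest Δλ from -115.93° to +108.87° is -135.20°.
Midpoint longitude = -115.93° + (-135.20°)/2 = -115.93° − 67.60° = -183.53°.
Normalise into (−180°, 180°]: +176.47°.
(The naïve average (-115.93 + +108.87)/2 = -3.53° is on the wrong side of the globe.)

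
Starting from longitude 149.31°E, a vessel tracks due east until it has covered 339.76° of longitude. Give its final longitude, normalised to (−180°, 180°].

Start at +149.31°; shift +339.76° → +489.07°.
+489.07° lies outside (−180°, 180°]; subtract 360° → +129.07°.

129.07°E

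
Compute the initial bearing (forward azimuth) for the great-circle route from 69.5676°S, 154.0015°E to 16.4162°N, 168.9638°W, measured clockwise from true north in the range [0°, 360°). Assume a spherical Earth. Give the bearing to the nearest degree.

Δλ = -168.9638 − 154.0015 = -322.9653°; wrapped into (−180°, 180°]: 37.0347°.
θ = atan2( sin Δλ · cos φ₂ , cos φ₁ · sin φ₂ − sin φ₁ · cos φ₂ · cos Δλ )
  = atan2(0.57775, 0.81621) = 35.292° → normalised to [0°, 360°): 35.292°.

35°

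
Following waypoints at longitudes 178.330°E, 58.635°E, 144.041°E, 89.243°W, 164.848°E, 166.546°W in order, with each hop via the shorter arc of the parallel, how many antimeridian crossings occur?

Leg 1: +178.330° → +58.635°, shortest Δλ = -119.695° (west) — does not cross 180°.
Leg 2: +58.635° → +144.041°, shortest Δλ = 85.406° (east) — does not cross 180°.
Leg 3: +144.041° → -89.243°, shortest Δλ = 126.716° (east) — crosses 180°.
Leg 4: -89.243° → +164.848°, shortest Δλ = -105.909° (west) — crosses 180°.
Leg 5: +164.848° → -166.546°, shortest Δλ = 28.606° (east) — crosses 180°.
Total crossings: 3.

3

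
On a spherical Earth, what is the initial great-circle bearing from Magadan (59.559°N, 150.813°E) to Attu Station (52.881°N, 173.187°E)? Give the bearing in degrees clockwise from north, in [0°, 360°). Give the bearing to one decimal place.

Δλ = 173.187 − 150.813 = 22.374°.
θ = atan2( sin Δλ · cos φ₂ , cos φ₁ · sin φ₂ − sin φ₁ · cos φ₂ · cos Δλ )
  = atan2(0.22971, -0.07712) = 108.559° → normalised to [0°, 360°): 108.559°.

108.6°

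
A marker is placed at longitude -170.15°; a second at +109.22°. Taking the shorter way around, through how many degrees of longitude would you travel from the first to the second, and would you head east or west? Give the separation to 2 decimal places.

Raw difference: 109.22 − -170.15 = 279.37°.
Normalise into (−180°, 180°]: 279.37° − 360° = -80.63°.
Negative ⇒ the second point lies to the west; separation 80.63°.

80.63° west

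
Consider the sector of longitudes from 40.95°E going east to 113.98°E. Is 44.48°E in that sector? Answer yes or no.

Yes

Band width going east from +40.95° to +113.98°: ((113.98 − 40.95) mod 360) = 73.03°.
Offset of +44.48° east of the west edge: ((44.48 − 40.95) mod 360) = 3.53°.
3.53° ≤ 73.03° ⇒ inside.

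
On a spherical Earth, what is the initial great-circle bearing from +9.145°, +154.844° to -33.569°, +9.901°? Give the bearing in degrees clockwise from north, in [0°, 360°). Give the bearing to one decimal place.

Δλ = 9.901 − 154.844 = -144.943°.
θ = atan2( sin Δλ · cos φ₂ , cos φ₁ · sin φ₂ − sin φ₁ · cos φ₂ · cos Δλ )
  = atan2(-0.47859, -0.43751) = -132.432° → normalised to [0°, 360°): 227.568°.

227.6°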